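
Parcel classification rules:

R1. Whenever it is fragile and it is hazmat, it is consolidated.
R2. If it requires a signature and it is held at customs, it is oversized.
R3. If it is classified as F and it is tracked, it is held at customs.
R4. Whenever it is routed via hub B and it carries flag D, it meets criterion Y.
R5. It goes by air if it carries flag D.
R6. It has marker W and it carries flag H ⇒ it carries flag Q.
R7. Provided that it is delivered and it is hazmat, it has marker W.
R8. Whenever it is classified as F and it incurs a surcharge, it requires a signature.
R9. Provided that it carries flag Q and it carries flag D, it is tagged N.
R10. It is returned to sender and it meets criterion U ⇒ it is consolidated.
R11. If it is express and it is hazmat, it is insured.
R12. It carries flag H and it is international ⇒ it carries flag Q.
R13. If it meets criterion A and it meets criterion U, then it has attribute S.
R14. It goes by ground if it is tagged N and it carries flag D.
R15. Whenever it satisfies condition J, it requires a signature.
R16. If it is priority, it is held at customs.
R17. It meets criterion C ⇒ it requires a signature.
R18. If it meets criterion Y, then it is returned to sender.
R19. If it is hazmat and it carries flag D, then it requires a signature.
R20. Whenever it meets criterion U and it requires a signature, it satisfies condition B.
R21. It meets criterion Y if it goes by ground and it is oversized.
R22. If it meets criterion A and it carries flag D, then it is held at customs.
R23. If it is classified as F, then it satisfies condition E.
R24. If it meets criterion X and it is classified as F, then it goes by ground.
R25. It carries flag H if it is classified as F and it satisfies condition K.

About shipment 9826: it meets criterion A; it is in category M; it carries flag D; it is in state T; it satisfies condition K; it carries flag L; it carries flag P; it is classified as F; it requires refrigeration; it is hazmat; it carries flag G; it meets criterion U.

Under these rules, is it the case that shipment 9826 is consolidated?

Forward chaining from the given facts derives: goes by air, has attribute S, requires a signature, satisfies condition B, is held at customs, satisfies condition E, carries flag H, is oversized.
Rules concluding "it is consolidated": R1 needs "it is fragile"; R10 needs "it is returned to sender" — none of these are established.

No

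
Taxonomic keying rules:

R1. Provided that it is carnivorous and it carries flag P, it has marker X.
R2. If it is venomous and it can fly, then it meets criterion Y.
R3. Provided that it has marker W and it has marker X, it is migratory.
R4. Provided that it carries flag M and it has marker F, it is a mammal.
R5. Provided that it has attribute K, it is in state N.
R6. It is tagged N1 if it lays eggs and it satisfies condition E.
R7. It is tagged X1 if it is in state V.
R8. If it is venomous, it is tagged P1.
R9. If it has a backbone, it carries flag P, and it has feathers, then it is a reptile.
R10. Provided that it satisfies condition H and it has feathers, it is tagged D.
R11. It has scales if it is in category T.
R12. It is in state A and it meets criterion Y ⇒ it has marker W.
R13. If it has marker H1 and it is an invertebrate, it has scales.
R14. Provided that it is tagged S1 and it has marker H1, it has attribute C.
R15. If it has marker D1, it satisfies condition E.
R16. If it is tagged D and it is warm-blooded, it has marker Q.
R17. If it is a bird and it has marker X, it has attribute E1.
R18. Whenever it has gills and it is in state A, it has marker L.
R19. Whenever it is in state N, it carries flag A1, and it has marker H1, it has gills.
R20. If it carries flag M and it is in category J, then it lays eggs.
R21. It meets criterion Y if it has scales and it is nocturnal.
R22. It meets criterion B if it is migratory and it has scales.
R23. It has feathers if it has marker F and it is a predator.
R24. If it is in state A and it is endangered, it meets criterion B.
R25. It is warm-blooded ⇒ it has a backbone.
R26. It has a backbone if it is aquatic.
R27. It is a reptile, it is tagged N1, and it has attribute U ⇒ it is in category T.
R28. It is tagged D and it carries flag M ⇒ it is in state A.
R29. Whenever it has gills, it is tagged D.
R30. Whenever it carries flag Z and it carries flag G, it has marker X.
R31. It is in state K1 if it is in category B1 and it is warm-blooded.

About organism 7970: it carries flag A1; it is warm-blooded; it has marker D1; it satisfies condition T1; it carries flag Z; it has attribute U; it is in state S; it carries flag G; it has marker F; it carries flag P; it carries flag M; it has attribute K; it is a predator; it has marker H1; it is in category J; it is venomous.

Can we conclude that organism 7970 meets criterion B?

No

Forward chaining from the given facts derives: is a mammal, is in state N, is tagged P1, satisfies condition E, has gills, lays eggs, has feathers, has a backbone, is tagged D, has marker X, is tagged N1, is a reptile, has marker Q, is in category T, is in state A, has scales, has marker L.
Rules concluding "it meets criterion B": R22 needs "it is migratory"; R24 needs "it is endangered" — none of these are established.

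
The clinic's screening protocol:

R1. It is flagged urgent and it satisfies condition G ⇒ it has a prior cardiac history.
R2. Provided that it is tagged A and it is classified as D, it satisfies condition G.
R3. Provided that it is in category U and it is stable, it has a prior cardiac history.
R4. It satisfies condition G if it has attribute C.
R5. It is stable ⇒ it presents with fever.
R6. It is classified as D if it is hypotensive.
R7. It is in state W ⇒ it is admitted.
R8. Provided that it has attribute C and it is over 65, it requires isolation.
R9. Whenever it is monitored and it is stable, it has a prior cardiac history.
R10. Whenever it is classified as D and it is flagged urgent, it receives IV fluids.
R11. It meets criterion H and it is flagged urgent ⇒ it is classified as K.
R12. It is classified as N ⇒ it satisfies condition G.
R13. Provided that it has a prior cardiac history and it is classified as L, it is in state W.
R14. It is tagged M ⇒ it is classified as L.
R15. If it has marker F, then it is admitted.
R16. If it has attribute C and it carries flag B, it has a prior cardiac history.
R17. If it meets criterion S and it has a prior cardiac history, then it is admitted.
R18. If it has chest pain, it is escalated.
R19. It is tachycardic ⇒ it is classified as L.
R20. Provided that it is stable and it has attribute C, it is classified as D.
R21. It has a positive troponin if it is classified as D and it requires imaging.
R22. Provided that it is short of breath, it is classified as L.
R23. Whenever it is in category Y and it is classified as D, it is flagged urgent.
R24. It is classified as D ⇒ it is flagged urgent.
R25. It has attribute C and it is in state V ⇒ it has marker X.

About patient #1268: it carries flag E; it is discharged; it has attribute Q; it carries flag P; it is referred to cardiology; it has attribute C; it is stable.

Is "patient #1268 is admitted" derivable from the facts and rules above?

Forward chaining from the given facts derives: satisfies condition G, presents with fever, is classified as D, is flagged urgent, has a prior cardiac history, receives IV fluids.
Rules concluding "it is admitted": R7 needs "it is in state W"; R15 needs "it has marker F"; R17 needs "it meets criterion S" — none of these are established.

No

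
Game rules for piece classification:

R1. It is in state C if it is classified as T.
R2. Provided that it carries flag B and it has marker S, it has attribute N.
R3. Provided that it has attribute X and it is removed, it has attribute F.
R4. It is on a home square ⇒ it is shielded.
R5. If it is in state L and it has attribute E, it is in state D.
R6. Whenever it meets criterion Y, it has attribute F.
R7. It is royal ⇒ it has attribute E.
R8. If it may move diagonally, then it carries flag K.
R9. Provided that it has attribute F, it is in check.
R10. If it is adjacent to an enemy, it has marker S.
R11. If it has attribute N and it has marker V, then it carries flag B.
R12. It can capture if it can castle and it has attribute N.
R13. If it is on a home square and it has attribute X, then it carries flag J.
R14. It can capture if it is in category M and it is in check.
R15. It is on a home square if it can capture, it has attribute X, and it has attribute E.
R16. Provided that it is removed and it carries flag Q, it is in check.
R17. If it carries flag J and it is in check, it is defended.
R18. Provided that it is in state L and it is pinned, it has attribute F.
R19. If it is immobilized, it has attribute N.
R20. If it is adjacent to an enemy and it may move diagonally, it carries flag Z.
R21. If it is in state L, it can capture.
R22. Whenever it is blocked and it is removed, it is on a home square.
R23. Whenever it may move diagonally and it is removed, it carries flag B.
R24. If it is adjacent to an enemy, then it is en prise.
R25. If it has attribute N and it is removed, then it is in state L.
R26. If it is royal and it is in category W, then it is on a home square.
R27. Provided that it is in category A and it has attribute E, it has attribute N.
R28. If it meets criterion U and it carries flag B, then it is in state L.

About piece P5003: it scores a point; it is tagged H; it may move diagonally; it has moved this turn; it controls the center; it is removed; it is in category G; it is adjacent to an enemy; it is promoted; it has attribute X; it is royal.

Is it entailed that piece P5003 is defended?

By R3 (it has attribute X, it is removed): it has attribute F.
By R7 (it is royal): it has attribute E.
By R9 (it has attribute F): it is in check.
By R10 (it is adjacent to an enemy): it has marker S.
By R23 (it may move diagonally, it is removed): it carries flag B.
By R2 (it carries flag B, it has marker S): it has attribute N.
By R25 (it has attribute N, it is removed): it is in state L.
By R21 (it is in state L): it can capture.
By R15 (it can capture, it has attribute X, it has attribute E): it is on a home square.
By R13 (it is on a home square, it has attribute X): it carries flag J.
By R17 (it carries flag J, it is in check): it is defended.

Yes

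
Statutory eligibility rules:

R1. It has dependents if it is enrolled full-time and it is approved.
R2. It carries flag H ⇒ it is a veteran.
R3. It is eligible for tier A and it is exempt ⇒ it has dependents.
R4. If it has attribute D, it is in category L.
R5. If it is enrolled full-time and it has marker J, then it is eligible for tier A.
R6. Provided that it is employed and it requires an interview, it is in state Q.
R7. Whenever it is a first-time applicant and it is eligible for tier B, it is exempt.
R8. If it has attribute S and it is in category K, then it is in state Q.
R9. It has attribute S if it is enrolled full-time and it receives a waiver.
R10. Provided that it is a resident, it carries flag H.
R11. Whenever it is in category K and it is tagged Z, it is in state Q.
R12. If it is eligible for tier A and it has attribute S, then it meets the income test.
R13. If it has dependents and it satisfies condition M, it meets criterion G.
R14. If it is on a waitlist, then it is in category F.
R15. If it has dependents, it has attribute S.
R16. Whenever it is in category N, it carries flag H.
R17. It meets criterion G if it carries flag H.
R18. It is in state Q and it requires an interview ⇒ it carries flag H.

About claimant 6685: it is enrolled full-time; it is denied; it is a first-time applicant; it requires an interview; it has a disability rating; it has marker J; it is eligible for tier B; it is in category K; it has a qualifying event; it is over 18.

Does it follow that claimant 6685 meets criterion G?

By R5 (it is enrolled full-time, it has marker J): it is eligible for tier A.
By R7 (it is a first-time applicant, it is eligible for tier B): it is exempt.
By R3 (it is eligible for tier A, it is exempt): it has dependents.
By R15 (it has dependents): it has attribute S.
By R8 (it has attribute S, it is in category K): it is in state Q.
By R18 (it is in state Q, it requires an interview): it carries flag H.
By R17 (it carries flag H): it meets criterion G.

Yes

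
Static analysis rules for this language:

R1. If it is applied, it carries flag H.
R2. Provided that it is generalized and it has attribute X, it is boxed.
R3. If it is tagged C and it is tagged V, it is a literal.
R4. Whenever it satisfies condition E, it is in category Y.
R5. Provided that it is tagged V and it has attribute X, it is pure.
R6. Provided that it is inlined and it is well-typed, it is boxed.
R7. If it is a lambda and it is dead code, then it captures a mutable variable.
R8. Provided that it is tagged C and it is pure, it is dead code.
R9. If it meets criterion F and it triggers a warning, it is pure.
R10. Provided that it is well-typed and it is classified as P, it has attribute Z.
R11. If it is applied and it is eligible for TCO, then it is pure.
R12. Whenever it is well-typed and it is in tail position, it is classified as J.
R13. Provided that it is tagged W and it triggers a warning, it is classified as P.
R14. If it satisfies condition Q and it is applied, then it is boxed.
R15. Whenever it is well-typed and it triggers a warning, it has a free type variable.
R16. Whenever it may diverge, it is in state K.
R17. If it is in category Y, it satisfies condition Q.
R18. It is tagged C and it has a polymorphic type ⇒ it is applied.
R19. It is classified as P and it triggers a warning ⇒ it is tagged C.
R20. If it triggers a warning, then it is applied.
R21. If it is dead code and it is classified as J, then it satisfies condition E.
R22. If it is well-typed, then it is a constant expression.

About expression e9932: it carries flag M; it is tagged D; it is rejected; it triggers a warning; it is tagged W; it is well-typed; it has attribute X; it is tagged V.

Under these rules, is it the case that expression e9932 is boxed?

Forward chaining from the given facts derives: is pure, is classified as P, has a free type variable, is tagged C, is applied, is a constant expression, carries flag H, is a literal, is dead code, has attribute Z.
Rules concluding "it is boxed": R2 needs "it is generalized"; R6 needs "it is inlined"; R14 needs "it satisfies condition Q" — none of these are established.

No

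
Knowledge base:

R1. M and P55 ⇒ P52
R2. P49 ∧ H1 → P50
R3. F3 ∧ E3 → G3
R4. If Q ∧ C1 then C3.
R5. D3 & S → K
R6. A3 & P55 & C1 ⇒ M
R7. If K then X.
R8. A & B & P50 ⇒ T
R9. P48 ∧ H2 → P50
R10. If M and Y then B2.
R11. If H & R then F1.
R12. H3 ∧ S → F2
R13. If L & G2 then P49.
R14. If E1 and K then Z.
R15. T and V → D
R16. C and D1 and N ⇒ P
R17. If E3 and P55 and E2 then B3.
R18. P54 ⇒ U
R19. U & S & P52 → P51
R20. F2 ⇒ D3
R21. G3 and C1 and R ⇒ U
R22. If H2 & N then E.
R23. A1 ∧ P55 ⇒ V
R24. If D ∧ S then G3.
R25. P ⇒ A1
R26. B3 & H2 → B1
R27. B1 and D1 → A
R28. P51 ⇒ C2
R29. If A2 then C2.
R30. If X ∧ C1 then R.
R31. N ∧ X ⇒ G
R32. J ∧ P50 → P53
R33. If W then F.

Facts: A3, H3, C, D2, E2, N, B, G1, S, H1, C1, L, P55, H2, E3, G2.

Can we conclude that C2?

Forward chaining from the given facts derives: M, F2, P49, B3, D3, E, B1, P52, P50, K, X, R, G.
Rules concluding C2: R28 needs P51; R29 needs A2 — none of these are established.

No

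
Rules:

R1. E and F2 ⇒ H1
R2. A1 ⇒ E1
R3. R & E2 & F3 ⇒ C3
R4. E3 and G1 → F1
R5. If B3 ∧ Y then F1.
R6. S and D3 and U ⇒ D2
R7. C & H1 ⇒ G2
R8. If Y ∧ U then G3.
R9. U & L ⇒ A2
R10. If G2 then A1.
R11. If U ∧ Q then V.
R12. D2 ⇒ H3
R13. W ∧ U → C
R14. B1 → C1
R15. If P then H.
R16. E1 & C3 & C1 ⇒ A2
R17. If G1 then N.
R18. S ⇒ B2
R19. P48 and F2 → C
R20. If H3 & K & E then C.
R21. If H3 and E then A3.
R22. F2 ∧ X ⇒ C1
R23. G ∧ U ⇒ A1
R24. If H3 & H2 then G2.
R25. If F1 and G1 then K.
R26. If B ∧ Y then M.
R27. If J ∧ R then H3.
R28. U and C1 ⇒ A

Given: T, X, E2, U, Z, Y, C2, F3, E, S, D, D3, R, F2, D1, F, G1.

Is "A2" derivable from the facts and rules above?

No

Forward chaining from the given facts derives: H1, C3, D2, G3, H3, N, B2, A3, C1, A.
Rules concluding A2: R9 needs L; R16 needs E1 — none of these are established.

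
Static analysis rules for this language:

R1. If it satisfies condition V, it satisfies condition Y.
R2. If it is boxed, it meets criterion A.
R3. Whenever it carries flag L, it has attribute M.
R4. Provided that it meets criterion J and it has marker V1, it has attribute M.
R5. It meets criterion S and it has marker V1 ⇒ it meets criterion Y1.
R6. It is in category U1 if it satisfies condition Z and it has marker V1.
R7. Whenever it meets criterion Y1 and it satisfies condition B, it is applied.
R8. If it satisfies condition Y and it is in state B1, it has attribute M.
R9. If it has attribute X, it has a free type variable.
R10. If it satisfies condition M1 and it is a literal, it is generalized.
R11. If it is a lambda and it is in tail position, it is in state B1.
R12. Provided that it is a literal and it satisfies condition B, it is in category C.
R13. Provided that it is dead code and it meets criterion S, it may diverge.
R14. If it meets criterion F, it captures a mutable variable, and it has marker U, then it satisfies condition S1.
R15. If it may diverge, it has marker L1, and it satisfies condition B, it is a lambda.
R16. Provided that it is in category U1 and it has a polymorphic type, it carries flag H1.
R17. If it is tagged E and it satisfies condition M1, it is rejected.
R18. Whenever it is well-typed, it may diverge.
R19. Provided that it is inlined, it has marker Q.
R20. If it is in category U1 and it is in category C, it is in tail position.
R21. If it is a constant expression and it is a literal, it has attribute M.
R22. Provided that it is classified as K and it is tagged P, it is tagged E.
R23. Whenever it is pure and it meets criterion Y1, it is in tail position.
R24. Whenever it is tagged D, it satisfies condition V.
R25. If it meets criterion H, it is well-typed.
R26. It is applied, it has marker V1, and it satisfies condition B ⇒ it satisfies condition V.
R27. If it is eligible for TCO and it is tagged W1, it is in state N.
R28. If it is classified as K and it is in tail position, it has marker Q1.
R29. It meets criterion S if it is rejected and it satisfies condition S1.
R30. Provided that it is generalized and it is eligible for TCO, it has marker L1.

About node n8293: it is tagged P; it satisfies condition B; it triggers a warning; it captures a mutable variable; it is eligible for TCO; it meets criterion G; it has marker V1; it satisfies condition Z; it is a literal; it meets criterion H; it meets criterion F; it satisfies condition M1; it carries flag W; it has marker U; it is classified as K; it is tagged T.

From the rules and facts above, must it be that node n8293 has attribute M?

By R6 (it satisfies condition Z, it has marker V1): it is in category U1.
By R10 (it satisfies condition M1, it is a literal): it is generalized.
By R12 (it is a literal, it satisfies condition B): it is in category C.
By R14 (it meets criterion F, it captures a mutable variable, it has marker U): it satisfies condition S1.
By R20 (it is in category U1, it is in category C): it is in tail position.
By R22 (it is classified as K, it is tagged P): it is tagged E.
By R25 (it meets criterion H): it is well-typed.
By R30 (it is generalized, it is eligible for TCO): it has marker L1.
By R17 (it is tagged E, it satisfies condition M1): it is rejected.
By R18 (it is well-typed): it may diverge.
By R29 (it is rejected, it satisfies condition S1): it meets criterion S.
By R5 (it meets criterion S, it has marker V1): it meets criterion Y1.
By R7 (it meets criterion Y1, it satisfies condition B): it is applied.
By R15 (it may diverge, it has marker L1, it satisfies condition B): it is a lambda.
By R26 (it is applied, it has marker V1, it satisfies condition B): it satisfies condition V.
By R1 (it satisfies condition V): it satisfies condition Y.
By R11 (it is a lambda, it is in tail position): it is in state B1.
By R8 (it satisfies condition Y, it is in state B1): it has attribute M.

Yes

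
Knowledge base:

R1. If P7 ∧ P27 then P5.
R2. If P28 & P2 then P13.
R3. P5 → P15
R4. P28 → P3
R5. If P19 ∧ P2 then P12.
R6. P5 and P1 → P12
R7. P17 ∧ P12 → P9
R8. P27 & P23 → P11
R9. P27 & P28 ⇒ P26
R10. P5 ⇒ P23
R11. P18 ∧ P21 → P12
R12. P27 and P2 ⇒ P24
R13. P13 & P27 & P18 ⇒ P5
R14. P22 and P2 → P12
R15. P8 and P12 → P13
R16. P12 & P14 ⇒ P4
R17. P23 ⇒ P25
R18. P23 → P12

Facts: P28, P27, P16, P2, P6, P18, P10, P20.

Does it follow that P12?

P13  (by R2: P28, P2)
P5  (by R13: P13, P27, P18)
P23  (by R10: P5)
P12  (by R18: P23)

Yes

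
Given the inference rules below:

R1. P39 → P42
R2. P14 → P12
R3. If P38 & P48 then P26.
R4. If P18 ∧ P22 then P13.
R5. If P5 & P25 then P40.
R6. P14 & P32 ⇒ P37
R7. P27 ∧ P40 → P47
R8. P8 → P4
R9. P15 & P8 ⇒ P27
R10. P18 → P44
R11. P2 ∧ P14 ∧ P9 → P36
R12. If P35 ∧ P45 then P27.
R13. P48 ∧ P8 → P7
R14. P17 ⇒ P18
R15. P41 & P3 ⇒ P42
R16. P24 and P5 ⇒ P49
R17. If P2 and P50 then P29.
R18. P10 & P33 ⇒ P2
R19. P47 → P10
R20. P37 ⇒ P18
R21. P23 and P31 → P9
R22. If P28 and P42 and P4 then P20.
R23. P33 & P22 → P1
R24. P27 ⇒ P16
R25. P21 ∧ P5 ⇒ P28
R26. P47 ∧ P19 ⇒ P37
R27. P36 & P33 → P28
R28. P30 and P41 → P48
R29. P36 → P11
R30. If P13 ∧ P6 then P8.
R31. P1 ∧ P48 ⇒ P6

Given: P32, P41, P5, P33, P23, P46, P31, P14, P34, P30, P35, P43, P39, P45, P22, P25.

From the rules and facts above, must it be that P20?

Yes

P42  (by R1: P39)
P40  (by R5: P5, P25)
P37  (by R6: P14, P32)
P27  (by R12: P35, P45)
P18  (by R20: P37)
P9  (by R21: P23, P31)
P1  (by R23: P33, P22)
P48  (by R28: P30, P41)
P6  (by R31: P1, P48)
P13  (by R4: P18, P22)
P47  (by R7: P27, P40)
P10  (by R19: P47)
P8  (by R30: P13, P6)
P4  (by R8: P8)
P2  (by R18: P10, P33)
P36  (by R11: P2, P14, P9)
P28  (by R27: P36, P33)
P20  (by R22: P28, P42, P4)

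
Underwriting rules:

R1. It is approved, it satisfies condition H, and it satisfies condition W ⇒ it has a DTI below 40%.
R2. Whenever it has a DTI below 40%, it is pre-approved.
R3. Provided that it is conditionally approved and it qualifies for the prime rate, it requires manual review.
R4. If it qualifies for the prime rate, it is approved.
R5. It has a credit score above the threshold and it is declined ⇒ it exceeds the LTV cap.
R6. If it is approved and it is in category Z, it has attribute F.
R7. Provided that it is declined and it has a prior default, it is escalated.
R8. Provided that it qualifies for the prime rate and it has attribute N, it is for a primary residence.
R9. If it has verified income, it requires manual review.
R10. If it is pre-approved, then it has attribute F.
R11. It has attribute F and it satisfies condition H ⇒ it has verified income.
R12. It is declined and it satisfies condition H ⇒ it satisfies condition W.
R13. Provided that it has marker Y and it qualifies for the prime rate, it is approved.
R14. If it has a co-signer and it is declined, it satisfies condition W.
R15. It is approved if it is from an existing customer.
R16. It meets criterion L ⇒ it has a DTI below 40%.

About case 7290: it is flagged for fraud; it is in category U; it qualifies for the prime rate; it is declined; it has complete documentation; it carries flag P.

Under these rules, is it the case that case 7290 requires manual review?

No

Forward chaining from the given facts derives: is approved.
Rules concluding "it requires manual review": R3 needs "it is conditionally approved"; R9 needs "it has verified income" — none of these are established.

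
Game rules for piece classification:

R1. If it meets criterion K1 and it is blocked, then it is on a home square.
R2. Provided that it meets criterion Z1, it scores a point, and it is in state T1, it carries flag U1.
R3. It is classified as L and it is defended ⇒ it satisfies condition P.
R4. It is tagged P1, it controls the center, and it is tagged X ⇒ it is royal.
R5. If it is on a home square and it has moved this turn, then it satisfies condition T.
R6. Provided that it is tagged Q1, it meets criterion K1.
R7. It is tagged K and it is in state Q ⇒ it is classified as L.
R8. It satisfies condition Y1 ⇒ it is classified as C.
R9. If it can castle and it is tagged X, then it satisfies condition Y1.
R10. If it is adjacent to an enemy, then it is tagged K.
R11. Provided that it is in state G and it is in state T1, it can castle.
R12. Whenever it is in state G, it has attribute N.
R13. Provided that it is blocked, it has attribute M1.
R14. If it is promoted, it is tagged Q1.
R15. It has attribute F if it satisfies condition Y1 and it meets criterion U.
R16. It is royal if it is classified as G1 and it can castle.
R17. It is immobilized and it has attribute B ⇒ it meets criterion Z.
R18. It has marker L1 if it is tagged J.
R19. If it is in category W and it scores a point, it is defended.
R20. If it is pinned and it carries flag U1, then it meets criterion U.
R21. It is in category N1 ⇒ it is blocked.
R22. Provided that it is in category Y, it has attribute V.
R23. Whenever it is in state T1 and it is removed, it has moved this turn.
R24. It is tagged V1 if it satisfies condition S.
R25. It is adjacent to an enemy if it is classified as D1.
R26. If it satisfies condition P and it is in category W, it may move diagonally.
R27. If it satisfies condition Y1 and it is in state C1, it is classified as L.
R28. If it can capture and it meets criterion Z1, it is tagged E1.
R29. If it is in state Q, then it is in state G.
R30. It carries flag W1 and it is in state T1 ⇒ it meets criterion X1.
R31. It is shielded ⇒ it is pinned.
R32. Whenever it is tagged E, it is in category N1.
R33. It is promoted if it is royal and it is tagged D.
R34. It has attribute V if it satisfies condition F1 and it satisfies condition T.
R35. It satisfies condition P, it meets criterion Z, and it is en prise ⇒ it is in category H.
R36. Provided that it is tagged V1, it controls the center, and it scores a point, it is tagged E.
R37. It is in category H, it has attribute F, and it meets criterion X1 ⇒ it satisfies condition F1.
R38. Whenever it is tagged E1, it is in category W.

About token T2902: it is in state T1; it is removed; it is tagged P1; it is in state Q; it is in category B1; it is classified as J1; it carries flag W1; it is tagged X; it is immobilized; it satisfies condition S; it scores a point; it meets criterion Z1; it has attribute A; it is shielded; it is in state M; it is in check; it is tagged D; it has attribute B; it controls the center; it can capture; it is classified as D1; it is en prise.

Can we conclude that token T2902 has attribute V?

By R2 (it meets criterion Z1, it scores a point, it is in state T1): it carries flag U1.
By R4 (it is tagged P1, it controls the center, it is tagged X): it is royal.
By R17 (it is immobilized, it has attribute B): it meets criterion Z.
By R23 (it is in state T1, it is removed): it has moved this turn.
By R24 (it satisfies condition S): it is tagged V1.
By R25 (it is classified as D1): it is adjacent to an enemy.
By R28 (it can capture, it meets criterion Z1): it is tagged E1.
By R29 (it is in state Q): it is in state G.
By R30 (it carries flag W1, it is in state T1): it meets criterion X1.
By R31 (it is shielded): it is pinned.
By R33 (it is royal, it is tagged D): it is promoted.
By R36 (it is tagged V1, it controls the center, it scores a point): it is tagged E.
By R38 (it is tagged E1): it is in category W.
By R10 (it is adjacent to an enemy): it is tagged K.
By R11 (it is in state G, it is in state T1): it can castle.
By R14 (it is promoted): it is tagged Q1.
By R19 (it is in category W, it scores a point): it is defended.
By R20 (it is pinned, it carries flag U1): it meets criterion U.
By R32 (it is tagged E): it is in category N1.
By R6 (it is tagged Q1): it meets criterion K1.
By R7 (it is tagged K, it is in state Q): it is classified as L.
By R9 (it can castle, it is tagged X): it satisfies condition Y1.
By R15 (it satisfies condition Y1, it meets criterion U): it has attribute F.
By R21 (it is in category N1): it is blocked.
By R1 (it meets criterion K1, it is blocked): it is on a home square.
By R3 (it is classified as L, it is defended): it satisfies condition P.
By R5 (it is on a home square, it has moved this turn): it satisfies condition T.
By R35 (it satisfies condition P, it meets criterion Z, it is en prise): it is in category H.
By R37 (it is in category H, it has attribute F, it meets criterion X1): it satisfies condition F1.
By R34 (it satisfies condition F1, it satisfies condition T): it has attribute V.

Yes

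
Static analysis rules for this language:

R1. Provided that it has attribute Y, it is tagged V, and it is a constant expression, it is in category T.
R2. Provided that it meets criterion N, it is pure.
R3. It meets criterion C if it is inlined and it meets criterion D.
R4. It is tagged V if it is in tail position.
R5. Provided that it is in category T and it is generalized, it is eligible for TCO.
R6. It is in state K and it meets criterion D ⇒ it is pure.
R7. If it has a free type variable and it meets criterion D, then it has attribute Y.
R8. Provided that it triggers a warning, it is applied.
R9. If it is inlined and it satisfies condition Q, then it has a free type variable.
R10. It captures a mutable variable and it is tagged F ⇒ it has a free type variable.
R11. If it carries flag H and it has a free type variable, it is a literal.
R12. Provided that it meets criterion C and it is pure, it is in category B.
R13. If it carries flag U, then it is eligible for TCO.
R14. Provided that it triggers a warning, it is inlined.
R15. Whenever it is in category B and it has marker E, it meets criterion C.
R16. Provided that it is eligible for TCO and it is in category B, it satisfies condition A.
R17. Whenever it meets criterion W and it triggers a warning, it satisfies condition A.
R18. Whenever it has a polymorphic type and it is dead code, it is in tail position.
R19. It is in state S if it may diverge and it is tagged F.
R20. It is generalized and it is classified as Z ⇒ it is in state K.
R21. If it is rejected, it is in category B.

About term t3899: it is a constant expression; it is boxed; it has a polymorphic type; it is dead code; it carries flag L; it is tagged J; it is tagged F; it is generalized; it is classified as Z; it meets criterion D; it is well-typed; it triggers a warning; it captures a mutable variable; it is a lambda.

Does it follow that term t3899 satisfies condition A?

Yes

By R10 (it captures a mutable variable, it is tagged F): it has a free type variable.
By R14 (it triggers a warning): it is inlined.
By R18 (it has a polymorphic type, it is dead code): it is in tail position.
By R20 (it is generalized, it is classified as Z): it is in state K.
By R3 (it is inlined, it meets criterion D): it meets criterion C.
By R4 (it is in tail position): it is tagged V.
By R6 (it is in state K, it meets criterion D): it is pure.
By R7 (it has a free type variable, it meets criterion D): it has attribute Y.
By R12 (it meets criterion C, it is pure): it is in category B.
By R1 (it has attribute Y, it is tagged V, it is a constant expression): it is in category T.
By R5 (it is in category T, it is generalized): it is eligible for TCO.
By R16 (it is eligible for TCO, it is in category B): it satisfies condition A.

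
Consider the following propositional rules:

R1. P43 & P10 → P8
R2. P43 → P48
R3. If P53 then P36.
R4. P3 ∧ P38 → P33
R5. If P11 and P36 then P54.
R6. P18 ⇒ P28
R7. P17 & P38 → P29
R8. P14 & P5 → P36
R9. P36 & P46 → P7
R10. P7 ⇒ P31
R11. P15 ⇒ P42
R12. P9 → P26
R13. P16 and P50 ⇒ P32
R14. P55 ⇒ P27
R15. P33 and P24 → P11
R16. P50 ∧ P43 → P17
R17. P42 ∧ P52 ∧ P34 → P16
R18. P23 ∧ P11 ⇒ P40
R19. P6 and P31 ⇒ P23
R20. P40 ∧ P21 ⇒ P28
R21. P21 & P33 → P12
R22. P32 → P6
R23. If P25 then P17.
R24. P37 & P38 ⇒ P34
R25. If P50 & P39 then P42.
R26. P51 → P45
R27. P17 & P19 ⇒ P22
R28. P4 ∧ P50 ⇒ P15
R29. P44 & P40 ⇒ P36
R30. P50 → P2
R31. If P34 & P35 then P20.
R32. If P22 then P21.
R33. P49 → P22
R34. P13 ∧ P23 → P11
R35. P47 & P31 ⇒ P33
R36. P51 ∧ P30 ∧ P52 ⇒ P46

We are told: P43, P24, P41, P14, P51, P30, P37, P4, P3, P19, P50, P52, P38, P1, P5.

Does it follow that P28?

P33  (by R4: P3, P38)
P36  (by R8: P14, P5)
P11  (by R15: P33, P24)
P17  (by R16: P50, P43)
P34  (by R24: P37, P38)
P22  (by R27: P17, P19)
P15  (by R28: P4, P50)
P21  (by R32: P22)
P46  (by R36: P51, P30, P52)
P7  (by R9: P36, P46)
P31  (by R10: P7)
P42  (by R11: P15)
P16  (by R17: P42, P52, P34)
P32  (by R13: P16, P50)
P6  (by R22: P32)
P23  (by R19: P6, P31)
P40  (by R18: P23, P11)
P28  (by R20: P40, P21)

Yes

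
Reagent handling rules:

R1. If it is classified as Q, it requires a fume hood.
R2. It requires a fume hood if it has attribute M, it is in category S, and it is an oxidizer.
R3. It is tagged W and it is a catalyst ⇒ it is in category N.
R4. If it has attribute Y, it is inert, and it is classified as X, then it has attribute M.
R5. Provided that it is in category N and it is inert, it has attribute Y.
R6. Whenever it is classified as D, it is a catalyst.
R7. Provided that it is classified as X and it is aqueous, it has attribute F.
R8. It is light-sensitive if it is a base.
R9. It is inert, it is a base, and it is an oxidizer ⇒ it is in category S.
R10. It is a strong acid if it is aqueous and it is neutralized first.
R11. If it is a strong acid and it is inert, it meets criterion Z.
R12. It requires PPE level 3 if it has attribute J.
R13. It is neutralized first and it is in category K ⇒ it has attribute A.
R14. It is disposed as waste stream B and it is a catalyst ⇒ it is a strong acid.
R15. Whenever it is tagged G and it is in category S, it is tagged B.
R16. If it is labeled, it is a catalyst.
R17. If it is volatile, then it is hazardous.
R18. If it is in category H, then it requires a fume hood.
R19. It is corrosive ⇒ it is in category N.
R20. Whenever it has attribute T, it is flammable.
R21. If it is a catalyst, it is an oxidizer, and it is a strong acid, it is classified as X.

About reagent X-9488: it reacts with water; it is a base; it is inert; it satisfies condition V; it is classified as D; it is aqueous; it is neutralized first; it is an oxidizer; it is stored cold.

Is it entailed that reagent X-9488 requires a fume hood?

Forward chaining from the given facts derives: is a catalyst, is light-sensitive, is in category S, is a strong acid, meets criterion Z, is classified as X, has attribute F.
Rules concluding "it requires a fume hood": R1 needs "it is classified as Q"; R2 needs "it has attribute M"; R18 needs "it is in category H" — none of these are established.

No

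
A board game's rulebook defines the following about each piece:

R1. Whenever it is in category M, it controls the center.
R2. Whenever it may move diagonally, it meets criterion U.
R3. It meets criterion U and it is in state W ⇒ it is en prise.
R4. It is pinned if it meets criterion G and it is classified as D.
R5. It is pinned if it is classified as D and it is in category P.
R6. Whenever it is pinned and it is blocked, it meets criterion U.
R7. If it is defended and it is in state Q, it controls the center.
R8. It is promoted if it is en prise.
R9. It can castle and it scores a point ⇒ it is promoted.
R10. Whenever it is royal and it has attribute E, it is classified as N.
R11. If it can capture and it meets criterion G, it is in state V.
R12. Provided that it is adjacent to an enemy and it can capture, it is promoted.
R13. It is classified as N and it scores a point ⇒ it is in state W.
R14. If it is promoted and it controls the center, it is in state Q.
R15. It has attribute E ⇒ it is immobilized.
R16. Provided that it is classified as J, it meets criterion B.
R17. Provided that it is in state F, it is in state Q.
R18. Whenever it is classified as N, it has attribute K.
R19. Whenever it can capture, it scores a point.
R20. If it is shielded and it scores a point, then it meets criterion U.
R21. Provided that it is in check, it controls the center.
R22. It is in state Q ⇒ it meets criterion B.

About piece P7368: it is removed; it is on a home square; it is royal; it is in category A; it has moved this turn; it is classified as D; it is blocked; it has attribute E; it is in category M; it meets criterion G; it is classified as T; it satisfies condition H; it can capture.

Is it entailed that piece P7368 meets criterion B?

By R1 (it is in category M): it controls the center.
By R4 (it meets criterion G, it is classified as D): it is pinned.
By R6 (it is pinned, it is blocked): it meets criterion U.
By R10 (it is royal, it has attribute E): it is classified as N.
By R19 (it can capture): it scores a point.
By R13 (it is classified as N, it scores a point): it is in state W.
By R3 (it meets criterion U, it is in state W): it is en prise.
By R8 (it is en prise): it is promoted.
By R14 (it is promoted, it controls the center): it is in state Q.
By R22 (it is in state Q): it meets criterion B.

Yes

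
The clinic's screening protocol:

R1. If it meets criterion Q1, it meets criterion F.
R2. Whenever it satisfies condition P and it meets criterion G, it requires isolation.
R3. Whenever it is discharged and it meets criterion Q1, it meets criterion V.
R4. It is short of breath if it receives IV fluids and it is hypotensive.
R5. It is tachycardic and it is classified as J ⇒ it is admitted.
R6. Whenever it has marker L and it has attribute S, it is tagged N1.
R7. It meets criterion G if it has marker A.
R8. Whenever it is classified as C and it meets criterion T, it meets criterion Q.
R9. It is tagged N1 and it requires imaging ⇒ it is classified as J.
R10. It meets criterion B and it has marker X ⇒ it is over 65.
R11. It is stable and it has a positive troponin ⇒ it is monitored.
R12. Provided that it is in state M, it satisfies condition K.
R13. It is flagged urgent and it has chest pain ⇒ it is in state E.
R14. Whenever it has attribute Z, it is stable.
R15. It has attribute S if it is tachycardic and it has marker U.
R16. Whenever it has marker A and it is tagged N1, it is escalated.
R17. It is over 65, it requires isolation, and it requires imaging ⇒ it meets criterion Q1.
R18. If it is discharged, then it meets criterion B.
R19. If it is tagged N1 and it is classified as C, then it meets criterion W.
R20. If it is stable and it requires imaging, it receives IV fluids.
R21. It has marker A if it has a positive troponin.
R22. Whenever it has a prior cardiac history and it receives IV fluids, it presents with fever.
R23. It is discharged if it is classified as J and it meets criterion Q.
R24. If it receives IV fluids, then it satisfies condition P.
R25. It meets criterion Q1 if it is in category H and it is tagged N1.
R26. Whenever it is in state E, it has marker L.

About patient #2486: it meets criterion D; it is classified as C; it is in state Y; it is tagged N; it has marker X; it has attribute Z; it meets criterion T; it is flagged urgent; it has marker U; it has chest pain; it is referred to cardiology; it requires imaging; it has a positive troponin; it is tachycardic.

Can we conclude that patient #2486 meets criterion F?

By R8 (it is classified as C, it meets criterion T): it meets criterion Q.
By R13 (it is flagged urgent, it has chest pain): it is in state E.
By R14 (it has attribute Z): it is stable.
By R15 (it is tachycardic, it has marker U): it has attribute S.
By R20 (it is stable, it requires imaging): it receives IV fluids.
By R21 (it has a positive troponin): it has marker A.
By R24 (it receives IV fluids): it satisfies condition P.
By R26 (it is in state E): it has marker L.
By R6 (it has marker L, it has attribute S): it is tagged N1.
By R7 (it has marker A): it meets criterion G.
By R9 (it is tagged N1, it requires imaging): it is classified as J.
By R23 (it is classified as J, it meets criterion Q): it is discharged.
By R2 (it satisfies condition P, it meets criterion G): it requires isolation.
By R18 (it is discharged): it meets criterion B.
By R10 (it meets criterion B, it has marker X): it is over 65.
By R17 (it is over 65, it requires isolation, it requires imaging): it meets criterion Q1.
By R1 (it meets criterion Q1): it meets criterion F.

Yes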